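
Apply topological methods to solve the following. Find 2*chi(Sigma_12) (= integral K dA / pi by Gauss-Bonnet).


Gauss-Bonnet: integral K dA = 2*pi*chi(M).
chi(Sigma_12) = 2 - 2*12 = -22.
(integral K dA)/pi = 2*chi = 2*(-22) = -44

-44


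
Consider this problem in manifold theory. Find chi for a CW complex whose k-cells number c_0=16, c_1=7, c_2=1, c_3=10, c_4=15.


chi = sum_k (-1)^k c_k.
= (-1)^0*16 + (-1)^1*7 + (-1)^2*1 + (-1)^3*10 + (-1)^4*15
= (16) + (-7) + (1) + (-10) + (15)
= 15

15


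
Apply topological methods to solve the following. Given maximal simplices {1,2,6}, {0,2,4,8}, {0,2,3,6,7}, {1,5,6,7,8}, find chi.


Enumerate all faces; f-vector: f_0=9, f_1=25, f_2=25, f_3=11, f_4=2.
chi = sum (-1)^k f_k = 0

0


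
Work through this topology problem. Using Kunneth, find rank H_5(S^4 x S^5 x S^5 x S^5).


Each S^d has Poincare polynomial 1 + t^d.
The product S^4 x S^5 x S^5 x S^5 has Poincare polynomial prod(1+t^d_i).
Expanding: b_0=1, b_4=1, b_5=3, b_9=3, b_10=3, b_14=3, b_15=1, b_19=1.
b_5 = 3

3


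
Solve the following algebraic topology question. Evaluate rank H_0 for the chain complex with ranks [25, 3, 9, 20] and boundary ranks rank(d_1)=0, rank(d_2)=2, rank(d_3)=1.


rank H_k = rank(ker d_k) - rank(im d_{k+1}).
rank(ker d_0) = rank(C_0) - rank(d_0) = 25 - 0 = 25.
rank(im d_{0+1}) = 0.
rank H_0 = 25 - 0 = 25

25


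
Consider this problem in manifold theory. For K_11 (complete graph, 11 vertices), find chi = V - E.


K_11: V = 11, E = C(11,2) = 55.
chi = V - E = 11 - 55 = -44

-44


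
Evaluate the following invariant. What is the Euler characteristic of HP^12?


HP^12 has one cell in each dimension 0, 4, ..., 4*12 (12+1 cells, all even-dim).
chi = 12 + 1 = 13

13


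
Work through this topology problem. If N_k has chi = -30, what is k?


chi = 2 - k for closed non-orientable surfaces with k crosscaps.
-30 = 2 - k
k = 2 - (-30) = 32

32


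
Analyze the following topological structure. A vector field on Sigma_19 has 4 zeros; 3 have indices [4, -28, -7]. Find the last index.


Poincare-Hopf: sum of indices = chi(M).
chi(Sigma_19) = 2 - 2*19 = -36.
Sum of known indices = -31.
x = chi - (sum known) = -36 - (-31) = -5

-5


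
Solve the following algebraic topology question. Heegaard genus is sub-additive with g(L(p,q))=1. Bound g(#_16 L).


Heegaard genus satisfies g(A#B) <= g(A) + g(B).
Each lens space has g = 1.
Upper bound: 16 * 1 = 16

16


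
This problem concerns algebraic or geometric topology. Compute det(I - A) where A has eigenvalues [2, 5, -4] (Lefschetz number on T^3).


For a torus self-map: L(f) = det(I - A) where A acts on H_1.
L(f) = (1-2) * (1-5) * (1--4) = -1 * -4 * 5 = 20

20


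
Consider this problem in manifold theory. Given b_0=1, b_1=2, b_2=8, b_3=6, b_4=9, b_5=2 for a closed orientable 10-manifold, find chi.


By Poincare duality b_k = b_{10-k}, so full Betti numbers: b_0=1, b_1=2, b_2=8, b_3=6, b_4=9, b_5=2, b_6=9, b_7=6, b_8=8, b_9=2, b_10=1.
chi = sum (-1)^k b_k = 18

18


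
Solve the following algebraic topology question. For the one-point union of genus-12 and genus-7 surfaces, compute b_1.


For a wedge: H_1(A v B) = H_1(A) + H_1(B).
b_1(Sigma_12) = 24, b_1(Sigma_7) = 14.
b_1 = 24 + 14 = 38

38


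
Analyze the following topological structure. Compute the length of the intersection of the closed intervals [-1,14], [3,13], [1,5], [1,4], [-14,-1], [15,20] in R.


Intersection = [max(a_i), min(b_i)] = [15, -1].
Since 15 > -1, the intersection is empty.
Length = 0

0


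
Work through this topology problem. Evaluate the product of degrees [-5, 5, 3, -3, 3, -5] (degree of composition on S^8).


Degree is multiplicative: deg(composition) = product of degrees.
= (-5) * (5) * (3) * (-3) * (3) * (-5) = -3375

-3375


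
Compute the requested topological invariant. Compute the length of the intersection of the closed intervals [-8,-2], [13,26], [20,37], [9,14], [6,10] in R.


Intersection = [max(a_i), min(b_i)] = [20, -2].
Since 20 > -2, the intersection is empty.
Length = 0

0


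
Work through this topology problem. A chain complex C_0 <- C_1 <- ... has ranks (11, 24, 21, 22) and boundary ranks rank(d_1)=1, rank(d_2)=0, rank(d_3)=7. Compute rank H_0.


rank H_k = rank(ker d_k) - rank(im d_{k+1}).
rank(ker d_0) = rank(C_0) - rank(d_0) = 11 - 0 = 11.
rank(im d_{0+1}) = 1.
rank H_0 = 11 - 1 = 10

10


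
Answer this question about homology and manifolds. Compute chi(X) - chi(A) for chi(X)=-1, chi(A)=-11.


Relative Euler characteristic: chi(X, A) = chi(X) - chi(A).
= -1 - (-11) = 10

10


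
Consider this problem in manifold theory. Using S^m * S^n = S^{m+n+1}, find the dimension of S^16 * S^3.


Join of spheres: S^m * S^n = S^{m+n+1}.
dim = 16 + 3 + 1 = 20

20


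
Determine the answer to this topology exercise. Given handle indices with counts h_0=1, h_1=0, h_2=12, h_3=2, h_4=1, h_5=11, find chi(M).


Handles of index k contribute (-1)^k to chi (same as CW cells).
chi = (1) + (0) + (12) + (-2) + (1) + (-11) = 1

1


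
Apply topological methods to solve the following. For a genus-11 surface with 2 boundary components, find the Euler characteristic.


For a compact orientable surface with genus g and b boundary components: chi = 2 - 2g - b.
chi = 2 - 2*11 - 2 = 2 - 22 - 2 = -22

-22


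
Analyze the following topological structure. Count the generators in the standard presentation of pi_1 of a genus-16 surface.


Standard presentation: pi_1(Sigma_g) = <a_1,b_1,...,a_g,b_g | [a_1,b_1]...[a_g,b_g] = 1>.
Number of generators = 2g = 2*16 = 32

32


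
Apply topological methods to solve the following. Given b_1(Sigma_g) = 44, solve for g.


For a closed orientable surface: b_1 = 2g.
44 = 2g
g = 44 / 2 = 22

22


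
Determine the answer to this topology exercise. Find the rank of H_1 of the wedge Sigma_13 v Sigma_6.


For a wedge: H_1(A v B) = H_1(A) + H_1(B).
b_1(Sigma_13) = 26, b_1(Sigma_6) = 12.
b_1 = 26 + 12 = 38

38


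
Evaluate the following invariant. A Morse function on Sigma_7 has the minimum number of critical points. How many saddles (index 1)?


A perfect Morse function has m_k = b_k.
For Sigma_7: b_0=1, b_1=2g=14, b_2=1.
Saddles m_1 = 2g = 14

14


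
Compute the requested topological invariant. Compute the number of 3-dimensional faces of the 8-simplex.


Delta^8 has 8+1 vertices. A 3-face is a choice of 3+1 vertices.
f_3 = C(8+1, 3+1) = C(9,4) = 126

126


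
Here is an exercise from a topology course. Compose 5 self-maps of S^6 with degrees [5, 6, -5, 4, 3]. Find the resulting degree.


Degree is multiplicative: deg(composition) = product of degrees.
= (5) * (6) * (-5) * (4) * (3) = -1800

-1800


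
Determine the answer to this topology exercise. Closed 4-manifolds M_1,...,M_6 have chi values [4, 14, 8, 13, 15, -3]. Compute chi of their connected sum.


For n-manifolds: chi(A#B) = chi(A) + chi(B) - chi(S^4).
chi(S^4) = 1 + (-1)^4 = 2.
chi(#) = (sum chi_i) - (6-1)*chi(S^4) = 51 - 5*2 = 41

41


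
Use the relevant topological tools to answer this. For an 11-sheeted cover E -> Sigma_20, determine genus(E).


For an n-sheeted cover: chi(E) = n * chi(B).
chi(Sigma_20) = 2 - 2*20 = -38.
chi(E) = 11 * (-38) = -418.
genus(E) = (2 - chi(E))/2 = (2 - (-418))/2 = 420/2 = 210

210


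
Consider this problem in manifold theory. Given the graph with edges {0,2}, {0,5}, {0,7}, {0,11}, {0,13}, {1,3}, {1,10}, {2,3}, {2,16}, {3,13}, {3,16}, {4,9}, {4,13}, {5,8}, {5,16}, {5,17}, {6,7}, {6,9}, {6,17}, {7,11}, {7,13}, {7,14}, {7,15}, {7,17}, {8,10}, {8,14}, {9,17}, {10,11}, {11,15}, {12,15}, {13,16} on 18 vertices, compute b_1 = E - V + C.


b_1 = E - V + (number of components).
E = 31, V = 18, components = 1.
b_1 = 31 - 18 + 1 = 14

14


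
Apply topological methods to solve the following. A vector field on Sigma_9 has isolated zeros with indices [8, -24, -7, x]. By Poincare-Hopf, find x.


Poincare-Hopf: sum of indices = chi(M).
chi(Sigma_9) = 2 - 2*9 = -16.
Sum of known indices = -23.
x = chi - (sum known) = -16 - (-23) = 7

7


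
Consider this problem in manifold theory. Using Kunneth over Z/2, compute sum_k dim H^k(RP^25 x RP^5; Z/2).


dim H^*(RP^n; Z/2) = n+1 (one Z/2 in each degree 0..n).
Total Betti number is multiplicative.
Total = (25+1) * (5+1) = 26 * 6 = 156

156


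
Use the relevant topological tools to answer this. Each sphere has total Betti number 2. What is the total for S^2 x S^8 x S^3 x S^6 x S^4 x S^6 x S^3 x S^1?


Total Betti number is multiplicative under products.
Each S^d (d>=1) has total Betti number 2.
There are 8 sphere factors.
Total = 2^8 = 256

256


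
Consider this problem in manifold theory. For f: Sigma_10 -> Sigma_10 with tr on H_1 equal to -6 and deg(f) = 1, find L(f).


L(f) = tr(f_0*) - tr(f_1*) + tr(f_2*).
= 1 - (-6) + (1)
= 8

8


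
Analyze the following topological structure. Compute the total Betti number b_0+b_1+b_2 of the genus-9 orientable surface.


For Sigma_9: b_0 = 1, b_1 = 2g = 18, b_2 = 1.
Total = 1 + 18 + 1 = 20

20


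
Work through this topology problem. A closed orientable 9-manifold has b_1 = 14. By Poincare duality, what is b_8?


Poincare duality for closed orientable n-manifolds: b_k = b_{n-k}.
Here n = 9, so b_8 = b_1 = 14

14


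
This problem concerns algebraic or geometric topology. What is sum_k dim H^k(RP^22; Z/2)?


H^k(RP^22; Z/2) = Z/2 for each 0 <= k <= 22.
Total dimension = 22 + 1 = 23

23


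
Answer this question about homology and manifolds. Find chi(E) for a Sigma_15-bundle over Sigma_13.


For a fiber bundle F -> E -> B (with CW structure): chi(E) = chi(B) * chi(F).
chi(Sigma_13) = -24, chi(Sigma_15) = -28.
chi(E) = (-24) * (-28) = 672

672


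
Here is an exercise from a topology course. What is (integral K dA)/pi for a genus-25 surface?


Gauss-Bonnet: integral K dA = 2*pi*chi(M).
chi(Sigma_25) = 2 - 2*25 = -48.
(integral K dA)/pi = 2*chi = 2*(-48) = -96

-96


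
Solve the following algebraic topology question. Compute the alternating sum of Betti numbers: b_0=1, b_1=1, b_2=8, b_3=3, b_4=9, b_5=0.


chi = sum_k (-1)^k b_k.
= (1) + (-1) + (8) + (-3) + (9) + (0)
= 14

14


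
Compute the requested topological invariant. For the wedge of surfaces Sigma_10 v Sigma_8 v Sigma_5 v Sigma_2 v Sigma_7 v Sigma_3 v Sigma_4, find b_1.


For a wedge X v Y: reduced H_k(X v Y) = H_k(X) + H_k(Y).
Each Sigma_g contributes b_1 = 2g.
b_1 = 20 + 16 + 10 + 4 + 14 + 6 + 8 = 78

78


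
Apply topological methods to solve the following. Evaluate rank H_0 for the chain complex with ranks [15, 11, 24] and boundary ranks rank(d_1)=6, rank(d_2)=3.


rank H_k = rank(ker d_k) - rank(im d_{k+1}).
rank(ker d_0) = rank(C_0) - rank(d_0) = 15 - 0 = 15.
rank(im d_{0+1}) = 6.
rank H_0 = 15 - 6 = 9

9


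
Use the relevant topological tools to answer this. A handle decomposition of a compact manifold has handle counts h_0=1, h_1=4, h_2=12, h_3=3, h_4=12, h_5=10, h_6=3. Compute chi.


Handles of index k contribute (-1)^k to chi (same as CW cells).
chi = (1) + (-4) + (12) + (-3) + (12) + (-10) + (3) = 11

11


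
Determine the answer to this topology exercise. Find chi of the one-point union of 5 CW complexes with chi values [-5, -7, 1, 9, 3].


chi(A v B) = chi(A) + chi(B) - 1 (one point identified).
For 5 spaces: chi = (sum chi_i) - (5 - 1).
sum = 1; chi = 1 - 4 = -3

-3


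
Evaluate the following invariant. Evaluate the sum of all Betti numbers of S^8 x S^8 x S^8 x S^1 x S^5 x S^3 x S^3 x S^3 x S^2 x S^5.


Total Betti number is multiplicative under products.
Each S^d (d>=1) has total Betti number 2.
There are 10 sphere factors.
Total = 2^10 = 1024

1024


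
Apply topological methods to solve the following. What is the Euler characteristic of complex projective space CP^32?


CP^32 has one cell in each even dimension 0, 2, ..., 2*32 (32+1 cells total).
All cells are even-dimensional, so chi = number of cells.
chi = 32 + 1 = 33

33


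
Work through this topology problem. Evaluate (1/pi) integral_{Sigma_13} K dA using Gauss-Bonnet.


Gauss-Bonnet: integral K dA = 2*pi*chi(M).
chi(Sigma_13) = 2 - 2*13 = -24.
(integral K dA)/pi = 2*chi = 2*(-24) = -48

-48


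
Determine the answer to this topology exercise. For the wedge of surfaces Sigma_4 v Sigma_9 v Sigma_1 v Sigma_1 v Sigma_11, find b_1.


For a wedge X v Y: reduced H_k(X v Y) = H_k(X) + H_k(Y).
Each Sigma_g contributes b_1 = 2g.
b_1 = 8 + 18 + 2 + 2 + 22 = 52

52


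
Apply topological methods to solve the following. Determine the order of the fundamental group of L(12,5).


pi_1(L(p,q)) = Z/pZ for any q coprime to p.
|pi_1(L(12,5))| = 12

12


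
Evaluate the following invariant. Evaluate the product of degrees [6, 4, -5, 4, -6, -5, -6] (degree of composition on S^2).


Degree is multiplicative: deg(composition) = product of degrees.
= (6) * (4) * (-5) * (4) * (-6) * (-5) * (-6) = 86400

86400


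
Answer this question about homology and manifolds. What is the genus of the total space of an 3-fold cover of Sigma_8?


For an n-sheeted cover: chi(E) = n * chi(B).
chi(Sigma_8) = 2 - 2*8 = -14.
chi(E) = 3 * (-14) = -42.
genus(E) = (2 - chi(E))/2 = (2 - (-42))/2 = 44/2 = 22

22


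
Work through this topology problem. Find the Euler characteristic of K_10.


K_10: V = 10, E = C(10,2) = 45.
chi = V - E = 10 - 45 = -35

-35


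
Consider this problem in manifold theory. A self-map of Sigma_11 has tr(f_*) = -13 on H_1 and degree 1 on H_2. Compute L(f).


L(f) = tr(f_0*) - tr(f_1*) + tr(f_2*).
= 1 - (-13) + (1)
= 15

15


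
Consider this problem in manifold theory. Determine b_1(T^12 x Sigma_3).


pi_1(A x B) = pi_1(A) x pi_1(B); rank of abelianization = b_1.
b_1(T^12) = 12, b_1(Sigma_3) = 2*3 = 6.
b_1(product) = 12 + 6 = 18

18


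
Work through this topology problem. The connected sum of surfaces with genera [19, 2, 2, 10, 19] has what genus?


Genus is additive under connected sum of orientable surfaces.
g = 19 + 2 + 2 + 10 + 19 = 52

52


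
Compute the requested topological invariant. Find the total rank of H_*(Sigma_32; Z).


For Sigma_32: b_0 = 1, b_1 = 2g = 64, b_2 = 1.
Total = 1 + 64 + 1 = 66

66


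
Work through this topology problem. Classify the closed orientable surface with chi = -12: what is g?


chi = 2 - 2g for closed orientable surfaces.
-12 = 2 - 2g
2g = 2 - (-12) = 14
g = 7

7


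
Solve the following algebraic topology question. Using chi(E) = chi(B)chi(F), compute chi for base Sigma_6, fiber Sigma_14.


For a fiber bundle F -> E -> B (with CW structure): chi(E) = chi(B) * chi(F).
chi(Sigma_6) = -10, chi(Sigma_14) = -26.
chi(E) = (-10) * (-26) = 260

260


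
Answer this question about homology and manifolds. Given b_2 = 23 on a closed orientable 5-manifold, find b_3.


Poincare duality for closed orientable n-manifolds: b_k = b_{n-k}.
Here n = 5, so b_3 = b_2 = 23

23


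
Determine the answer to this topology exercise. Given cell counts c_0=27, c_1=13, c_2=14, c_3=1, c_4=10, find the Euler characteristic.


chi = sum_k (-1)^k c_k.
= (-1)^0*27 + (-1)^1*13 + (-1)^2*14 + (-1)^3*1 + (-1)^4*10
= (27) + (-13) + (14) + (-1) + (10)
= 37

37


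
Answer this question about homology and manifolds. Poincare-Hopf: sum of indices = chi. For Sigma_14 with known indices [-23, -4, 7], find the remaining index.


Poincare-Hopf: sum of indices = chi(M).
chi(Sigma_14) = 2 - 2*14 = -26.
Sum of known indices = -20.
x = chi - (sum known) = -26 - (-20) = -6

-6


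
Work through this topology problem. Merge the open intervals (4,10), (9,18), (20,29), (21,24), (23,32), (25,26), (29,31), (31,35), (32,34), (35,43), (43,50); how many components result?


Sort and merge overlapping open intervals.
Merged: (4,18), (20,35), (35,43), (43,50).
Number of components = 4

4


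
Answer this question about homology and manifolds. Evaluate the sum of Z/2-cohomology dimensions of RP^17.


H^k(RP^17; Z/2) = Z/2 for each 0 <= k <= 17.
Total dimension = 17 + 1 = 18

18


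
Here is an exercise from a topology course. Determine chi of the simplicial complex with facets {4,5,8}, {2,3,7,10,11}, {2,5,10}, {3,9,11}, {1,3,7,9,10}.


Enumerate all faces; f-vector: f_0=10, f_1=23, f_2=22, f_3=10, f_4=2.
chi = sum (-1)^k f_k = 1

1


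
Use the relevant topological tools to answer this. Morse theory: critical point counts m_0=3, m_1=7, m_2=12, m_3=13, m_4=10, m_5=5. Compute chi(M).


Morse theory: chi(M) = sum_k (-1)^k m_k where m_k = #(index-k critical points).
= (3) + (-7) + (12) + (-13) + (10) + (-5) = 0

0


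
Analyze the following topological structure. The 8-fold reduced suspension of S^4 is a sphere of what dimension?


Each suspension raises dimension by 1: Sigma S^n = S^{n+1}.
Sigma^8 S^4 = S^{4+8} = S^12

12


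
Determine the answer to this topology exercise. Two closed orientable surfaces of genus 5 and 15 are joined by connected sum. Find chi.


chi(Sigma_5) = 2 - 2*5 = -8
chi(Sigma_15) = 2 - 2*15 = -28
For surfaces: chi(A#B) = chi(A) + chi(B) - 2.
chi = -8 + -28 - 2 = -38

-38


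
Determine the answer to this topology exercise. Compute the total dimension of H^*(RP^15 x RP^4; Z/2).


dim H^*(RP^n; Z/2) = n+1 (one Z/2 in each degree 0..n).
Total Betti number is multiplicative.
Total = (15+1) * (4+1) = 16 * 5 = 80

80


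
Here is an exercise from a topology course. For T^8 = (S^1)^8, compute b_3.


By the Kunneth formula, b_k(T^n) = C(n,k).
b_3(T^8) = C(8,3).
C(8,3) = 8!/(3!*5!) = 56

56


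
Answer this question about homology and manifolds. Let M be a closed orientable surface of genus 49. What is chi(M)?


For a closed orientable surface of genus g: chi = 2 - 2g.
Here g = 49.
chi = 2 - 2*49 = 2 - 98 = -96

-96


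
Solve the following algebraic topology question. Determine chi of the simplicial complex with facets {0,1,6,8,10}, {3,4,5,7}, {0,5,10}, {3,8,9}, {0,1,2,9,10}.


Enumerate all faces; f-vector: f_0=11, f_1=28, f_2=25, f_3=11, f_4=2.
chi = sum (-1)^k f_k = -1

-1


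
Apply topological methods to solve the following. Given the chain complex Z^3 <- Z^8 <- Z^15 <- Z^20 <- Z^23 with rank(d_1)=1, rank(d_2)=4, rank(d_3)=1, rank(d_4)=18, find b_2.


rank H_k = rank(ker d_k) - rank(im d_{k+1}).
rank(ker d_2) = rank(C_2) - rank(d_2) = 15 - 4 = 11.
rank(im d_{2+1}) = 1.
rank H_2 = 11 - 1 = 10

10


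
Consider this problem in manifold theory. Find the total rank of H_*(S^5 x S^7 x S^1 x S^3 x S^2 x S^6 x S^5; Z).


Total Betti number is multiplicative under products.
Each S^d (d>=1) has total Betti number 2.
There are 7 sphere factors.
Total = 2^7 = 128

128


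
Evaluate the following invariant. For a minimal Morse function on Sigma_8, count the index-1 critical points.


A perfect Morse function has m_k = b_k.
For Sigma_8: b_0=1, b_1=2g=16, b_2=1.
Saddles m_1 = 2g = 16

16


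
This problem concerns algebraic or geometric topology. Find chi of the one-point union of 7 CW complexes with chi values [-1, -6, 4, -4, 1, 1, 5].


chi(A v B) = chi(A) + chi(B) - 1 (one point identified).
For 7 spaces: chi = (sum chi_i) - (7 - 1).
sum = 0; chi = 0 - 6 = -6

-6


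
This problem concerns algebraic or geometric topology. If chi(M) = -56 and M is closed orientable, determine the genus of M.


chi = 2 - 2g for closed orientable surfaces.
-56 = 2 - 2g
2g = 2 - (-56) = 58
g = 29

29


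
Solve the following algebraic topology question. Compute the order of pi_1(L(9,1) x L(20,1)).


pi_1(X x Y) = pi_1(X) x pi_1(Y).
pi_1(L(9,1)) = Z/9, pi_1(L(20,1)) = Z/20.
|Z/9 x Z/20| = 9 * 20 = 180

180


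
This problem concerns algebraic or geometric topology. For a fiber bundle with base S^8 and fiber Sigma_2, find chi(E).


chi(S^8) = 2 (n even), chi(Sigma_2) = 2 - 2*2 = -2.
chi(E) = 2 * (-2) = -4

-4


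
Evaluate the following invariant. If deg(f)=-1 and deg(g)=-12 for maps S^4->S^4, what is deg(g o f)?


Degree is multiplicative under composition: deg(g o f) = deg(g) * deg(f).
= -12 * -1 = 12

12


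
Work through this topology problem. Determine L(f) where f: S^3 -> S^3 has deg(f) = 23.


On S^3: L(f) = tr(f_0*) + (-1)^3 tr(f_3*) = 1 + (-1)^3 * deg(f).
L(f) = 1 + (-1)^3 * 23 = 1 + -23 = -22

-22


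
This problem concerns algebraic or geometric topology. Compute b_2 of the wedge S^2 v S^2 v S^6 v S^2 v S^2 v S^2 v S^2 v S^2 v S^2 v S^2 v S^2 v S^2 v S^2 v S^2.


For a wedge of spheres, H_k (k>0) is free on one generator per sphere of dimension k.
Spheres of dimension 2: count = 13.
b_2 = 13

13


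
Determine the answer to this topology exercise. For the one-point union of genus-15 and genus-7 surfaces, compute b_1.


For a wedge: H_1(A v B) = H_1(A) + H_1(B).
b_1(Sigma_15) = 30, b_1(Sigma_7) = 14.
b_1 = 30 + 14 = 44

44


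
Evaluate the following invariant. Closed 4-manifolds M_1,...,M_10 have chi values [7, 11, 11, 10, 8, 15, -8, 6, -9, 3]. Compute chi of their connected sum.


For n-manifolds: chi(A#B) = chi(A) + chi(B) - chi(S^4).
chi(S^4) = 1 + (-1)^4 = 2.
chi(#) = (sum chi_i) - (10-1)*chi(S^4) = 54 - 9*2 = 36

36


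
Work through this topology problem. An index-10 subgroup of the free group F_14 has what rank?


Nielsen-Schreier: an index-n subgroup of F_r is free of rank 1 + n(r-1).
Equivalently: chi(cover) = n*chi(base); chi(vee_r S^1) = 1 - 14 = -13.
chi(E) = 10*(-13) = -130; rank = 1 - chi(E) = 1 - (-130) = 131.
rank = 1 + 10*(14-1) = 1 + 130 = 131

131


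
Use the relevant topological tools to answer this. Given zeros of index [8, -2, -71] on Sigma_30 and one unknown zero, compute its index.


Poincare-Hopf: sum of indices = chi(M).
chi(Sigma_30) = 2 - 2*30 = -58.
Sum of known indices = -65.
x = chi - (sum known) = -58 - (-65) = 7

7


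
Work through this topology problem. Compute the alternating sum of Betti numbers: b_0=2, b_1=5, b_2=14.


chi = sum_k (-1)^k b_k.
= (2) + (-5) + (14)
= 11

11


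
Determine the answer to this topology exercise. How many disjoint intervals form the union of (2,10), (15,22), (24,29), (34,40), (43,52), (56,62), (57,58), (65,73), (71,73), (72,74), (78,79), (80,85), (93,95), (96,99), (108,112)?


Sort and merge overlapping open intervals.
Merged: (2,10), (15,22), (24,29), (34,40), (43,52), (56,62), (65,74), (78,79), (80,85), (93,95), (96,99), (108,112).
Number of components = 12

12


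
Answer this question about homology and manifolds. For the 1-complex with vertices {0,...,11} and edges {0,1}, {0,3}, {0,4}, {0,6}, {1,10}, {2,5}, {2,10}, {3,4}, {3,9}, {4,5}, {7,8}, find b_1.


b_1 = E - V + (number of components).
E = 11, V = 12, components = 3.
b_1 = 11 - 12 + 3 = 2

2


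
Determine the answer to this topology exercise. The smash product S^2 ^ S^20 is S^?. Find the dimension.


S^m ^ S^n = S^{m+n}.
k = 2 + 20 = 22

22


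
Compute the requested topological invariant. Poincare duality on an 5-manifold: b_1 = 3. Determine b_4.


Poincare duality for closed orientable n-manifolds: b_k = b_{n-k}.
Here n = 5, so b_4 = b_1 = 3

3


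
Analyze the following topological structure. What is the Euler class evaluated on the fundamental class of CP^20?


For any closed oriented manifold, <e(TM),[M]> = chi(M).
chi(CP^20) = 20+1 = 21

21


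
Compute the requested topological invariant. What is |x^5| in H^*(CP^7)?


|x| = 2 in H^*(CP^n).
|x^5| = 5 * |x| = 5 * 2 = 10

10


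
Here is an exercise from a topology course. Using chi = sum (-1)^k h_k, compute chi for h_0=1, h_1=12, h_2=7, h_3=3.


Handles of index k contribute (-1)^k to chi (same as CW cells).
chi = (1) + (-12) + (7) + (-3) = -7

-7


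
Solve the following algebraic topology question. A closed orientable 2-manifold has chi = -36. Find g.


chi = 2 - 2g for closed orientable surfaces.
-36 = 2 - 2g
2g = 2 - (-36) = 38
g = 19

19


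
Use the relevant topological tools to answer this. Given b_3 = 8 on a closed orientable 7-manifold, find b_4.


Poincare duality for closed orientable n-manifolds: b_k = b_{n-k}.
Here n = 7, so b_4 = b_3 = 8

8


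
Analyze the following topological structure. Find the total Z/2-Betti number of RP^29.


H^k(RP^29; Z/2) = Z/2 for each 0 <= k <= 29.
Total dimension = 29 + 1 = 30

30


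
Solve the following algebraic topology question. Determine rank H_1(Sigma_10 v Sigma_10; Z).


For a wedge: H_1(A v B) = H_1(A) + H_1(B).
b_1(Sigma_10) = 20, b_1(Sigma_10) = 20.
b_1 = 20 + 20 = 40

40


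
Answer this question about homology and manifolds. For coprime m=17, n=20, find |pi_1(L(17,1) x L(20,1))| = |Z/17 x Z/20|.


pi_1(X x Y) = pi_1(X) x pi_1(Y).
pi_1(L(17,1)) = Z/17, pi_1(L(20,1)) = Z/20.
|Z/17 x Z/20| = 17 * 20 = 340

340


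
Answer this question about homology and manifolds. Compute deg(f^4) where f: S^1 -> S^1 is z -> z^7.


deg(f) = 7. Degree is multiplicative: deg(f^4) = (deg f)^4.
deg(f^4) = (7)^4 = 2401

2401


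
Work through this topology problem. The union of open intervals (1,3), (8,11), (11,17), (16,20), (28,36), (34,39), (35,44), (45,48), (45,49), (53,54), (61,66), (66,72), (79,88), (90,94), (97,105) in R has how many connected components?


Sort and merge overlapping open intervals.
Merged: (1,3), (8,11), (11,20), (28,44), (45,49), (53,54), (61,66), (66,72), (79,88), (90,94), (97,105).
Number of components = 11

11


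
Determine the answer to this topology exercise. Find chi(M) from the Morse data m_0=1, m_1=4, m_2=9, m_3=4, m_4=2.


Morse theory: chi(M) = sum_k (-1)^k m_k where m_k = #(index-k critical points).
= (1) + (-4) + (9) + (-4) + (2) = 4

4


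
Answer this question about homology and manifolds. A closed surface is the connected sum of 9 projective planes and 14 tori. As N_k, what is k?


Since a >= 1, the sum is non-orientable; each T^2 can be replaced by RP^2 # RP^2 (since T^2#RP^2 = 3RP^2).
Total crosscaps k = 9 + 2*14 = 37.
Check via chi: chi = 9*1 + 14*0 - (9+14-1)*2 = -35 = 2 - k = -35. Consistent.

37


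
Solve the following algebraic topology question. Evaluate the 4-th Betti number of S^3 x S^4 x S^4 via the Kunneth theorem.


Each S^d has Poincare polynomial 1 + t^d.
The product S^3 x S^4 x S^4 has Poincare polynomial prod(1+t^d_i).
Expanding: b_0=1, b_3=1, b_4=2, b_7=2, b_8=1, b_11=1.
b_4 = 2

2


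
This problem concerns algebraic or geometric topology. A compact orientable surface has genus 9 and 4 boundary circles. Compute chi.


For a compact orientable surface with genus g and b boundary components: chi = 2 - 2g - b.
chi = 2 - 2*9 - 4 = 2 - 18 - 4 = -20

-20


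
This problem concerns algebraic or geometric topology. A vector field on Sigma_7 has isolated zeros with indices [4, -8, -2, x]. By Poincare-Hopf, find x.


Poincare-Hopf: sum of indices = chi(M).
chi(Sigma_7) = 2 - 2*7 = -12.
Sum of known indices = -6.
x = chi - (sum known) = -12 - (-6) = -6

-6


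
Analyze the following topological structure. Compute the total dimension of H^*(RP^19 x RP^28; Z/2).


dim H^*(RP^n; Z/2) = n+1 (one Z/2 in each degree 0..n).
Total Betti number is multiplicative.
Total = (19+1) * (28+1) = 20 * 29 = 580

580


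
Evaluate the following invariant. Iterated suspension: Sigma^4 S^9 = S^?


Each suspension raises dimension by 1: Sigma S^n = S^{n+1}.
Sigma^4 S^9 = S^{9+4} = S^13

13


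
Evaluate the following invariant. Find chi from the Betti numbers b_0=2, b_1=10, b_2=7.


chi = sum_k (-1)^k b_k.
= (2) + (-10) + (7)
= -1

-1


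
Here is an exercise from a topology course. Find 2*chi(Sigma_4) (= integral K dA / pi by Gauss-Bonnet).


Gauss-Bonnet: integral K dA = 2*pi*chi(M).
chi(Sigma_4) = 2 - 2*4 = -6.
(integral K dA)/pi = 2*chi = 2*(-6) = -12

-12


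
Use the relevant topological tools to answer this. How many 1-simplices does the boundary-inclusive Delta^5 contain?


Delta^5 has 5+1 vertices. A 1-face is a choice of 1+1 vertices.
f_1 = C(5+1, 1+1) = C(6,2) = 15

15


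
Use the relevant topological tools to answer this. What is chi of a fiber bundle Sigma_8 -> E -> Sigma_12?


For a fiber bundle F -> E -> B (with CW structure): chi(E) = chi(B) * chi(F).
chi(Sigma_12) = -22, chi(Sigma_8) = -14.
chi(E) = (-22) * (-14) = 308

308


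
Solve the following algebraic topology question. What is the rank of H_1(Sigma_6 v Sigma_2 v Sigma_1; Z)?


For a wedge X v Y: reduced H_k(X v Y) = H_k(X) + H_k(Y).
Each Sigma_g contributes b_1 = 2g.
b_1 = 12 + 4 + 2 = 18

18


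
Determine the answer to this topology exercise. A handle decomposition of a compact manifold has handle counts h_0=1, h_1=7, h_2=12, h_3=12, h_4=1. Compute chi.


Handles of index k contribute (-1)^k to chi (same as CW cells).
chi = (1) + (-7) + (12) + (-12) + (1) = -5

-5


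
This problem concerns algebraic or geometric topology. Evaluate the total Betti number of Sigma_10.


For Sigma_10: b_0 = 1, b_1 = 2g = 20, b_2 = 1.
Total = 1 + 20 + 1 = 22

22


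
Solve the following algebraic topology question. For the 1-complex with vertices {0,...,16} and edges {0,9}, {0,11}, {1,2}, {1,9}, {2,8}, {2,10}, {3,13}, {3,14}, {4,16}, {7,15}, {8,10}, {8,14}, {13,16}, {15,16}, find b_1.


b_1 = E - V + (number of components).
E = 14, V = 17, components = 4.
b_1 = 14 - 17 + 4 = 1

1


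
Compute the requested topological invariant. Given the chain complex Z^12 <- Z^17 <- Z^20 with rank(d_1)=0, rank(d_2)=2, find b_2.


rank H_k = rank(ker d_k) - rank(im d_{k+1}).
rank(ker d_2) = rank(C_2) - rank(d_2) = 20 - 2 = 18.
rank(im d_{2+1}) = 0.
rank H_2 = 18 - 0 = 18

18


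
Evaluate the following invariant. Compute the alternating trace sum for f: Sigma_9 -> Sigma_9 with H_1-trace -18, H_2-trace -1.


L(f) = tr(f_0*) - tr(f_1*) + tr(f_2*).
= 1 - (-18) + (-1)
= 18

18


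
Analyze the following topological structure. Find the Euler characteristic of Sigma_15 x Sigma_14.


chi(Sigma_15) = 2 - 2*15 = -28
chi(Sigma_14) = 2 - 2*14 = -26
chi(product) = (-28) * (-26) = 728

728


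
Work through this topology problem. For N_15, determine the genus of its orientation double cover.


chi(N_15) = 2 - 15 = -13.
Double cover: chi(Sigma_g) = 2 * chi(N_15) = 2*(-13) = -26.
2 - 2g = -26, so g = (2 - (-26))/2 = 28/2 = 14

14


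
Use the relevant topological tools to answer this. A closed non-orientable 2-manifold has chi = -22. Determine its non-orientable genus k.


chi = 2 - k for closed non-orientable surfaces with k crosscaps.
-22 = 2 - k
k = 2 - (-22) = 24

24


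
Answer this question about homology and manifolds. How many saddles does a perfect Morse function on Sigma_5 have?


A perfect Morse function has m_k = b_k.
For Sigma_5: b_0=1, b_1=2g=10, b_2=1.
Saddles m_1 = 2g = 10

10


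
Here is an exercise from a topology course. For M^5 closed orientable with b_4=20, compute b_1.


Poincare duality for closed orientable n-manifolds: b_k = b_{n-k}.
Here n = 5, so b_1 = b_4 = 20

20


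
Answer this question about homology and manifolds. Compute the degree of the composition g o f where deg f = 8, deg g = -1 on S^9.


Degree is multiplicative under composition: deg(g o f) = deg(g) * deg(f).
= -1 * 8 = -8

-8


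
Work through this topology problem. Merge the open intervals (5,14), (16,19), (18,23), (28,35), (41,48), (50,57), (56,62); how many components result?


Sort and merge overlapping open intervals.
Merged: (5,14), (16,23), (28,35), (41,48), (50,62).
Number of components = 5

5


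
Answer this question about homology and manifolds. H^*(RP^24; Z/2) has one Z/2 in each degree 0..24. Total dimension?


H^k(RP^24; Z/2) = Z/2 for each 0 <= k <= 24.
Total dimension = 24 + 1 = 25

25


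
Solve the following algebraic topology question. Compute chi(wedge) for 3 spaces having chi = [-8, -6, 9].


chi(A v B) = chi(A) + chi(B) - 1 (one point identified).
For 3 spaces: chi = (sum chi_i) - (3 - 1).
sum = -5; chi = -5 - 2 = -7

-7


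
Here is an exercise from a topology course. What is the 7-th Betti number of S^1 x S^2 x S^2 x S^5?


Each S^d has Poincare polynomial 1 + t^d.
The product S^1 x S^2 x S^2 x S^5 has Poincare polynomial prod(1+t^d_i).
Expanding: b_0=1, b_1=1, b_2=2, b_3=2, b_4=1, b_5=2, b_6=1, b_7=2, b_8=2, b_9=1, b_10=1.
b_7 = 2

2


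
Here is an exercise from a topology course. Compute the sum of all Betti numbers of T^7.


b_k(T^7) = C(7,k), so the sum over k is sum_k C(7,k) = 2^7.
Total = 2^7 = 128

128


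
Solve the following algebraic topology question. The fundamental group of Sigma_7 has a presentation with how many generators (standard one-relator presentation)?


Standard presentation: pi_1(Sigma_g) = <a_1,b_1,...,a_g,b_g | [a_1,b_1]...[a_g,b_g] = 1>.
Number of generators = 2g = 2*7 = 14

14


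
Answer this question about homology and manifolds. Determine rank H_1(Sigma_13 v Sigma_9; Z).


For a wedge: H_1(A v B) = H_1(A) + H_1(B).
b_1(Sigma_13) = 26, b_1(Sigma_9) = 18.
b_1 = 26 + 18 = 44

44


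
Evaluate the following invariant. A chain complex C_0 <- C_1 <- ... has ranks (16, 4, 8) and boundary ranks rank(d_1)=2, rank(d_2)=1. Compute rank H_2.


rank H_k = rank(ker d_k) - rank(im d_{k+1}).
rank(ker d_2) = rank(C_2) - rank(d_2) = 8 - 1 = 7.
rank(im d_{2+1}) = 0.
rank H_2 = 7 - 0 = 7

7


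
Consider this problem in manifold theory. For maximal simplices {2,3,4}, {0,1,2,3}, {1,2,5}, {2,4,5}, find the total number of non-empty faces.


Each maximal simplex on m vertices has 2^m - 1 nonempty faces.
Take the union (dedupe shared faces).
Total distinct faces = 25

25


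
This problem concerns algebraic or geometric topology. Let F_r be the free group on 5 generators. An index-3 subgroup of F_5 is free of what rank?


Nielsen-Schreier: an index-n subgroup of F_r is free of rank 1 + n(r-1).
Equivalently: chi(cover) = n*chi(base); chi(vee_r S^1) = 1 - 5 = -4.
chi(E) = 3*(-4) = -12; rank = 1 - chi(E) = 1 - (-12) = 13.
rank = 1 + 3*(5-1) = 1 + 12 = 13

13


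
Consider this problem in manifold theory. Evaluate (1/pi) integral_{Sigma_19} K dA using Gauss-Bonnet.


Gauss-Bonnet: integral K dA = 2*pi*chi(M).
chi(Sigma_19) = 2 - 2*19 = -36.
(integral K dA)/pi = 2*chi = 2*(-36) = -72

-72


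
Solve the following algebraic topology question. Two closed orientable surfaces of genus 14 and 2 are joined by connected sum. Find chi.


chi(Sigma_14) = 2 - 2*14 = -26
chi(Sigma_2) = 2 - 2*2 = -2
For surfaces: chi(A#B) = chi(A) + chi(B) - 2.
chi = -26 + -2 - 2 = -30

-30


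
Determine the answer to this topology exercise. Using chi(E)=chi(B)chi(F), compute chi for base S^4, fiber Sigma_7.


chi(S^4) = 2 (n even), chi(Sigma_7) = 2 - 2*7 = -12.
chi(E) = 2 * (-12) = -24

-24


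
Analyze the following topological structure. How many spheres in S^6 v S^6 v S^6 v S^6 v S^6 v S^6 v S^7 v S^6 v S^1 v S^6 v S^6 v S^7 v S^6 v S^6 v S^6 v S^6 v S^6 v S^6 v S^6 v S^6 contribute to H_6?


For a wedge of spheres, H_k (k>0) is free on one generator per sphere of dimension k.
Spheres of dimension 6: count = 17.
b_6 = 17

17


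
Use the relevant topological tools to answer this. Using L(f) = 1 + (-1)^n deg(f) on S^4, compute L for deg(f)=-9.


On S^4: L(f) = tr(f_0*) + (-1)^4 tr(f_4*) = 1 + (-1)^4 * deg(f).
L(f) = 1 + (-1)^4 * -9 = 1 + -9 = -8

-8


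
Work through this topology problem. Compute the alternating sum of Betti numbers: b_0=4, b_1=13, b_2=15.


chi = sum_k (-1)^k b_k.
= (4) + (-13) + (15)
= 6

6


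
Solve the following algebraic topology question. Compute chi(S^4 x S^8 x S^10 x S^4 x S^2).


chi is multiplicative: chi(X x Y) = chi(X) chi(Y).
Each even-dim sphere has chi = 2. There are 5 factors.
chi = 2^5 = 32

32


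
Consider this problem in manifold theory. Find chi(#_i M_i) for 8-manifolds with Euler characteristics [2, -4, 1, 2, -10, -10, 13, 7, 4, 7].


For n-manifolds: chi(A#B) = chi(A) + chi(B) - chi(S^8).
chi(S^8) = 1 + (-1)^8 = 2.
chi(#) = (sum chi_i) - (10-1)*chi(S^8) = 12 - 9*2 = -6

-6


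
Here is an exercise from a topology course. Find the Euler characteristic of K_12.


K_12: V = 12, E = C(12,2) = 66.
chi = V - E = 12 - 66 = -54

-54


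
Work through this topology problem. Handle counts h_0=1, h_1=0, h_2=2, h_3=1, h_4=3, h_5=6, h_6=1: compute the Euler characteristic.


Handles of index k contribute (-1)^k to chi (same as CW cells).
chi = (1) + (0) + (2) + (-1) + (3) + (-6) + (1) = 0

0


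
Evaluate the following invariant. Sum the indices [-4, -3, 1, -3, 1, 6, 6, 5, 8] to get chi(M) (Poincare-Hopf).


Poincare-Hopf: chi(M) = sum of indices of zeros.
chi = (-4) + (-3) + (1) + (-3) + (1) + (6) + (6) + (5) + (8) = 17

17


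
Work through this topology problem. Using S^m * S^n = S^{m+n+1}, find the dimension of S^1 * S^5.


Join of spheres: S^m * S^n = S^{m+n+1}.
dim = 1 + 5 + 1 = 7

7


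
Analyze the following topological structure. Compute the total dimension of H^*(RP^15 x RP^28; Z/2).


dim H^*(RP^n; Z/2) = n+1 (one Z/2 in each degree 0..n).
Total Betti number is multiplicative.
Total = (15+1) * (28+1) = 16 * 29 = 464

464


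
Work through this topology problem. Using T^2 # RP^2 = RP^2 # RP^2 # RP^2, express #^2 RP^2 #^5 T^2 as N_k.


Since a >= 1, the sum is non-orientable; each T^2 can be replaced by RP^2 # RP^2 (since T^2#RP^2 = 3RP^2).
Total crosscaps k = 2 + 2*5 = 12.
Check via chi: chi = 2*1 + 5*0 - (2+5-1)*2 = -10 = 2 - k = -10. Consistent.

12


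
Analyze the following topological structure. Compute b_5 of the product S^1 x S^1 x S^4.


Each S^d has Poincare polynomial 1 + t^d.
The product S^1 x S^1 x S^4 has Poincare polynomial prod(1+t^d_i).
Expanding: b_0=1, b_1=2, b_2=1, b_4=1, b_5=2, b_6=1.
b_5 = 2

2


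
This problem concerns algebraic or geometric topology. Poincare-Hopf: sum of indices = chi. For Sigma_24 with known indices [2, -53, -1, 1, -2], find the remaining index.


Poincare-Hopf: sum of indices = chi(M).
chi(Sigma_24) = 2 - 2*24 = -46.
Sum of known indices = -53.
x = chi - (sum known) = -46 - (-53) = 7

7


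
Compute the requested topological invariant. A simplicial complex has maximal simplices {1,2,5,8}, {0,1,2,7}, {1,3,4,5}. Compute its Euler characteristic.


Enumerate all faces; f-vector: f_0=8, f_1=16, f_2=12, f_3=3.
chi = sum (-1)^k f_k = 1

1


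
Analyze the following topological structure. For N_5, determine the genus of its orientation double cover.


chi(N_5) = 2 - 5 = -3.
Double cover: chi(Sigma_g) = 2 * chi(N_5) = 2*(-3) = -6.
2 - 2g = -6, so g = (2 - (-6))/2 = 8/2 = 4

4


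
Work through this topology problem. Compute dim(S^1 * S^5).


Join of spheres: S^m * S^n = S^{m+n+1}.
dim = 1 + 5 + 1 = 7

7


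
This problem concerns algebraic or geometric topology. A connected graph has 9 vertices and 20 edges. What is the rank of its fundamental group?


For a connected graph: rank(pi_1) = b_1 = E - V + 1 = 1 - chi.
chi = V - E = 9 - 20 = -11.
rank = 1 - (-11) = 20 - 9 + 1 = 12

12


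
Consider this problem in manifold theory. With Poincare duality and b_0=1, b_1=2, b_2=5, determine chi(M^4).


By Poincare duality b_k = b_{4-k}, so full Betti numbers: b_0=1, b_1=2, b_2=5, b_3=2, b_4=1.
chi = sum (-1)^k b_k = 3

3


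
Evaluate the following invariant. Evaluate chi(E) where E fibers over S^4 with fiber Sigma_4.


chi(S^4) = 2 (n even), chi(Sigma_4) = 2 - 2*4 = -6.
chi(E) = 2 * (-6) = -12

-12


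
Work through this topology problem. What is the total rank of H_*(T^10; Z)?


b_k(T^10) = C(10,k), so the sum over k is sum_k C(10,k) = 2^10.
Total = 2^10 = 1024

1024


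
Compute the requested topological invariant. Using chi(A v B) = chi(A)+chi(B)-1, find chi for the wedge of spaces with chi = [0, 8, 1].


chi(A v B) = chi(A) + chi(B) - 1 (one point identified).
For 3 spaces: chi = (sum chi_i) - (3 - 1).
sum = 9; chi = 9 - 2 = 7

7


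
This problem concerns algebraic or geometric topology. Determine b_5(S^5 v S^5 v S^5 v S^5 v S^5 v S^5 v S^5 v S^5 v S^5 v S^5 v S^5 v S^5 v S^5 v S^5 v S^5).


For a wedge of spheres, H_k (k>0) is free on one generator per sphere of dimension k.
Spheres of dimension 5: count = 15.
b_5 = 15

15
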